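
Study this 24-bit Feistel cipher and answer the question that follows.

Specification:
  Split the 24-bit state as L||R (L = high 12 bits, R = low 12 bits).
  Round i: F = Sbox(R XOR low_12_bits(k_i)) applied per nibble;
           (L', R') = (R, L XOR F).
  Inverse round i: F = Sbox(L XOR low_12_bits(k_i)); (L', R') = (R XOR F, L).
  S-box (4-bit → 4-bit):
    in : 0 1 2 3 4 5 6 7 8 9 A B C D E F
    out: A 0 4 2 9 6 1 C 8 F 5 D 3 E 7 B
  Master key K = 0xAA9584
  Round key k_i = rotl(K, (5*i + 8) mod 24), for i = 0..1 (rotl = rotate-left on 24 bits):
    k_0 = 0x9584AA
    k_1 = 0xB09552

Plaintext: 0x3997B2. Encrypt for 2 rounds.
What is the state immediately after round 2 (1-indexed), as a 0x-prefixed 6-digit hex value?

s_0 = plaintext = 0x3997B2
s_1 = Round(s_0, k_0) = 0x7B2191
s_2 = Round(s_1, k_1) = 0x191E80

0x191E80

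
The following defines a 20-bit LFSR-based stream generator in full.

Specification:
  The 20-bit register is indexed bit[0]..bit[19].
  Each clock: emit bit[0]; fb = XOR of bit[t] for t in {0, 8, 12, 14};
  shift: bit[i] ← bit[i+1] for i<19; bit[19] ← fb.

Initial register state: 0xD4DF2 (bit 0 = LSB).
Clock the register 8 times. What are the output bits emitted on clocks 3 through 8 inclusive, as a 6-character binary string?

reg_0 = 0xD4DF2
clock 1: out=0, reg = 0x6A6F9
clock 2: out=1, reg = 0xB537C
clock 3: out=0, reg = 0xDA9BE
clock 4: out=0, reg = 0xED4DF
clock 5: out=1, reg = 0xF6A6F
clock 6: out=1, reg = 0x7B537
clock 7: out=1, reg = 0xBDA9B
clock 8: out=1, reg = 0xDED4D

001111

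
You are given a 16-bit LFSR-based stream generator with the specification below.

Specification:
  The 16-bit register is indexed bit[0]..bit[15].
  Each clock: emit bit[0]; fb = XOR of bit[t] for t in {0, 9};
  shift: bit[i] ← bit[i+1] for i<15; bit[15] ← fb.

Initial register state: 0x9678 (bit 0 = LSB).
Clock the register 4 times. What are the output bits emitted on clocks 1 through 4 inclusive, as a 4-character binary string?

reg_0 = 0x9678
clock 1: out=0, reg = 0xCB3C
clock 2: out=0, reg = 0xE59E
clock 3: out=0, reg = 0x72CF
clock 4: out=1, reg = 0x3967

0001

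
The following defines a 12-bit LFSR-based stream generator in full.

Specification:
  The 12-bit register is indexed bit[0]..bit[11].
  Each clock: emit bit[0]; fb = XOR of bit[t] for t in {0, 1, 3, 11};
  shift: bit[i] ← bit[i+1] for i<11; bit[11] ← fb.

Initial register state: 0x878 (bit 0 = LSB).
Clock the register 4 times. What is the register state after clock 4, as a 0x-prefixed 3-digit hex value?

0x687

reg_0 = 0x878
clock 1: out=0, reg = 0x43C
clock 2: out=0, reg = 0xA1E
clock 3: out=0, reg = 0xD0F
clock 4: out=1, reg = 0x687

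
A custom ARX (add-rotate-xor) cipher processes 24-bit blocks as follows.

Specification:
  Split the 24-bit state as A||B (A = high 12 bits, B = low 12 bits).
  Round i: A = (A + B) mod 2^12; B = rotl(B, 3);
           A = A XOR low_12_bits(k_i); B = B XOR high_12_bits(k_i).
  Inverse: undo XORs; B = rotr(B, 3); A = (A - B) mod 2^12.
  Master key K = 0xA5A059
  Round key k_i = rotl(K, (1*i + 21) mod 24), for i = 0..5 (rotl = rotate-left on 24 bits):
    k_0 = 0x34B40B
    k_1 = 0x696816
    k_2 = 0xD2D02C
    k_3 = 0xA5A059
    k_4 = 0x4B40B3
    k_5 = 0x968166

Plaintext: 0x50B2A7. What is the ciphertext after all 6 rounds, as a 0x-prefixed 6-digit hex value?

0x4924C3

s_0 = plaintext = 0x50B2A7
s_1 = Round(s_0, k_0) = 0x3B9672
s_2 = Round(s_1, k_1) = 0x23D505
s_3 = Round(s_2, k_2) = 0x76E507
s_4 = Round(s_3, k_3) = 0xC2C260
s_5 = Round(s_4, k_4) = 0xE3F7B5
s_6 = Round(s_5, k_5) = 0x4924C3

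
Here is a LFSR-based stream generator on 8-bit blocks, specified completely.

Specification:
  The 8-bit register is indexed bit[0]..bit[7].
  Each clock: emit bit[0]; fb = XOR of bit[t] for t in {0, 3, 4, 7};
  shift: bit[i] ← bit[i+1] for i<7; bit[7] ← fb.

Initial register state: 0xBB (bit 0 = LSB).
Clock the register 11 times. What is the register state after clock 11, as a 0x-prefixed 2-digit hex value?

reg_0 = 0xBB
clock 1: out=1, reg = 0x5D
clock 2: out=1, reg = 0xAE
clock 3: out=0, reg = 0x57
clock 4: out=1, reg = 0x2B
clock 5: out=1, reg = 0x15
clock 6: out=1, reg = 0x0A
clock 7: out=0, reg = 0x85
clock 8: out=1, reg = 0x42
clock 9: out=0, reg = 0x21
clock 10: out=1, reg = 0x90
clock 11: out=0, reg = 0x48

0x48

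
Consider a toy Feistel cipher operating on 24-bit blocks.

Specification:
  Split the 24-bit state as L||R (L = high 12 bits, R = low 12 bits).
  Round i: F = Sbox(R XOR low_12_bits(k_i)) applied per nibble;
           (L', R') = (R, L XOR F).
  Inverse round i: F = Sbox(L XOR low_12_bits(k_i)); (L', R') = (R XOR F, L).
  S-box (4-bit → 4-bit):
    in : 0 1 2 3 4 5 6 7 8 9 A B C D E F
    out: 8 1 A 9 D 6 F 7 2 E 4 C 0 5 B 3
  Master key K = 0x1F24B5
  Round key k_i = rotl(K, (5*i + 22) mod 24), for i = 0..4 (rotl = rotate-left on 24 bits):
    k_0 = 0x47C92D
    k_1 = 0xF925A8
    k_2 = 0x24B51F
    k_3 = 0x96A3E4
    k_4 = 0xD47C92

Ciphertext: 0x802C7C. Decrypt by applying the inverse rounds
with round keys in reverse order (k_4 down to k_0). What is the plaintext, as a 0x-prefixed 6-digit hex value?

s_0 = ciphertext = 0x802C7C
s_1 = InvRound(s_0, k_4) = 0x194802
s_2 = InvRound(s_1, k_3) = 0x27A194
s_3 = InvRound(s_2, k_2) = 0x66227A
s_4 = InvRound(s_3, k_1) = 0xB7E662
s_5 = InvRound(s_4, k_0) = 0xC0BB7E

0xC0BB7E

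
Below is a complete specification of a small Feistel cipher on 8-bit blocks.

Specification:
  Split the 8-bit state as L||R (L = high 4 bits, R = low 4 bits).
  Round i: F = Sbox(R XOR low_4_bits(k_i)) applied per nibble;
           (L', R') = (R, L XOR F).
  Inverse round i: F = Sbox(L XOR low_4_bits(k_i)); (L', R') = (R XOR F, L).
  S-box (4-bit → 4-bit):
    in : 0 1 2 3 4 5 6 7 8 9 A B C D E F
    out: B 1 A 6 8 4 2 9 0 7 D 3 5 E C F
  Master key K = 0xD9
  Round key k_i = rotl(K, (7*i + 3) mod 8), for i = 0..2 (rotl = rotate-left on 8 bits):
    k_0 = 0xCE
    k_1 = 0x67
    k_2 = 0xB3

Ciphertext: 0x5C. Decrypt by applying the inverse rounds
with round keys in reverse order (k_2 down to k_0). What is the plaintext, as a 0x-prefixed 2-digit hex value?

0xB2

s_0 = ciphertext = 0x5C
s_1 = InvRound(s_0, k_2) = 0xE5
s_2 = InvRound(s_1, k_1) = 0x2E
s_3 = InvRound(s_2, k_0) = 0xB2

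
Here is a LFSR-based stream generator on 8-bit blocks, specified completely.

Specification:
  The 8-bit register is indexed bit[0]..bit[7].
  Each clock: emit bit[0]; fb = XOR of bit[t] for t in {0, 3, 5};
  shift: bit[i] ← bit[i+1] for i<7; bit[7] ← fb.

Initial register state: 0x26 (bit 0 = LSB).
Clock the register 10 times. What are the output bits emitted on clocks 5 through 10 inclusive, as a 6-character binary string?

010011

reg_0 = 0x26
clock 1: out=0, reg = 0x93
clock 2: out=1, reg = 0xC9
clock 3: out=1, reg = 0x64
clock 4: out=0, reg = 0xB2
clock 5: out=0, reg = 0xD9
clock 6: out=1, reg = 0x6C
clock 7: out=0, reg = 0x36
clock 8: out=0, reg = 0x9B
clock 9: out=1, reg = 0x4D
clock 10: out=1, reg = 0x26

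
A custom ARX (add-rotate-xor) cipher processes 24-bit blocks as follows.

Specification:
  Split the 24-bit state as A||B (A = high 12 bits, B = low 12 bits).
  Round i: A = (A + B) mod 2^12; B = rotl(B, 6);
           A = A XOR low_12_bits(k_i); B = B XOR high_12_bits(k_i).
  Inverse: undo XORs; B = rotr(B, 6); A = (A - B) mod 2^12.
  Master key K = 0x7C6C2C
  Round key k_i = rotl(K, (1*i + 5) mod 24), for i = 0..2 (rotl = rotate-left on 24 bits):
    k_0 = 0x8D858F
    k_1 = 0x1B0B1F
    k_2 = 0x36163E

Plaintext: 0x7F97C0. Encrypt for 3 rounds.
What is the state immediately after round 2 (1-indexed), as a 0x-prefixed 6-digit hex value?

s_0 = plaintext = 0x7F97C0
s_1 = Round(s_0, k_0) = 0xA368C7
s_2 = Round(s_1, k_1) = 0x9E2053
s_3 = Round(s_2, k_2) = 0xC0B7A0

0x9E2053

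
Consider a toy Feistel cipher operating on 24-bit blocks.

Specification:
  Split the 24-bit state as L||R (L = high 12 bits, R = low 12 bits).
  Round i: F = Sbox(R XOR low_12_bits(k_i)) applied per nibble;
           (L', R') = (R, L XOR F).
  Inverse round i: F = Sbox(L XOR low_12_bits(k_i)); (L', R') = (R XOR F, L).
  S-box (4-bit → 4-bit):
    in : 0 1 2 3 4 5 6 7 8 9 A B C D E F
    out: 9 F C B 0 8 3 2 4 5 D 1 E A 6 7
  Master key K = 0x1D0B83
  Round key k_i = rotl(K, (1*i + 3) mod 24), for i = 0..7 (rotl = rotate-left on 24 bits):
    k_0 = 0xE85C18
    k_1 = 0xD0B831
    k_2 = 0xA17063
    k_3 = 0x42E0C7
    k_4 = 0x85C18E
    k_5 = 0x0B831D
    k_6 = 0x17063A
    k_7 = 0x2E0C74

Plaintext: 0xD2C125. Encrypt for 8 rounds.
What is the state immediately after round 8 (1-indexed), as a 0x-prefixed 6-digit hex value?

s_0 = plaintext = 0xD2C125
s_1 = Round(s_0, k_0) = 0x125796
s_2 = Round(s_1, k_1) = 0x7966F7
s_3 = Round(s_2, k_2) = 0x6F74C6
s_4 = Round(s_3, k_3) = 0x4C6668
s_5 = Round(s_4, k_4) = 0x6686A5
s_6 = Round(s_5, k_5) = 0x6A5E7C
s_7 = Round(s_6, k_6) = 0xE7C2A6
s_8 = Round(s_7, k_7) = 0x2A68D0

0x2A68D0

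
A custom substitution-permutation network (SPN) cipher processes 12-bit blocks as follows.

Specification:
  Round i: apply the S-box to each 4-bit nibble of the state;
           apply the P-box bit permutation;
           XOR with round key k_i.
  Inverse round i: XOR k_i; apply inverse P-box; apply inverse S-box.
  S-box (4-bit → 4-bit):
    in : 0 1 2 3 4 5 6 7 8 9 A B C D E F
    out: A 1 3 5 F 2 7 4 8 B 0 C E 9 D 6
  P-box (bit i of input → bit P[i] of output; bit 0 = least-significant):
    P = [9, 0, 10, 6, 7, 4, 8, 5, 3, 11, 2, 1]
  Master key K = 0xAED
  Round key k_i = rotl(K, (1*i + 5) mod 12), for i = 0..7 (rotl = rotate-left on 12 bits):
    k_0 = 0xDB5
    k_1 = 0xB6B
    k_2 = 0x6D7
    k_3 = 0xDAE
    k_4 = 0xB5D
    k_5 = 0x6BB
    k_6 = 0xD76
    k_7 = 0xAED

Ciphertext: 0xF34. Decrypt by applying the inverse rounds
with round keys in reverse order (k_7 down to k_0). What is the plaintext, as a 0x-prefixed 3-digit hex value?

s_0 = ciphertext = 0xF34
s_1 = InvRound(s_0, k_7) = 0x16C
s_2 = InvRound(s_1, k_6) = 0x957
s_3 = InvRound(s_2, k_5) = 0x6EE
s_4 = InvRound(s_3, k_4) = 0x04F
s_5 = InvRound(s_4, k_3) = 0x5EC
s_6 = InvRound(s_5, k_2) = 0xDC2
s_7 = InvRound(s_6, k_1) = 0x1D6
s_8 = InvRound(s_7, k_0) = 0x08C

0x08C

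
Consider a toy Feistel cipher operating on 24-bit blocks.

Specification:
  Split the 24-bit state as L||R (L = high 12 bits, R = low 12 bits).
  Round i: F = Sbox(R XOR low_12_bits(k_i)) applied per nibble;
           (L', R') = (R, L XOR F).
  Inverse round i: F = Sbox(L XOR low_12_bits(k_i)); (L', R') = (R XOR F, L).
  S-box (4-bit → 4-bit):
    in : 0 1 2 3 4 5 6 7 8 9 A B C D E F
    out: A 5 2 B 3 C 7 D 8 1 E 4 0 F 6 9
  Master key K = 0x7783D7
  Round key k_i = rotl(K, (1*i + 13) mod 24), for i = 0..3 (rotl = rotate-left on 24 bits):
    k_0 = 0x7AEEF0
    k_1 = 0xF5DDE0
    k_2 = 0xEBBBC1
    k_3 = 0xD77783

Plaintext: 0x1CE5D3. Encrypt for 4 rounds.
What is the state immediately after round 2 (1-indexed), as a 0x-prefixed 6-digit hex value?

0x5E5D7F

s_0 = plaintext = 0x1CE5D3
s_1 = Round(s_0, k_0) = 0x5D35E5
s_2 = Round(s_1, k_1) = 0x5E5D7F
s_3 = Round(s_2, k_2) = 0xD7F2A3
s_4 = Round(s_3, k_3) = 0x2A3155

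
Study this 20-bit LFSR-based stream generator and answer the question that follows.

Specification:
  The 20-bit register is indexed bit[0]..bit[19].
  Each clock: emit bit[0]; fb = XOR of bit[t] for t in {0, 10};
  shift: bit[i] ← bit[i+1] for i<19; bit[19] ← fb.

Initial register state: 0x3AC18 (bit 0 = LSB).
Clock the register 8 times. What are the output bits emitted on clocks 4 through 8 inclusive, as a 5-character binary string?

reg_0 = 0x3AC18
clock 1: out=0, reg = 0x9D60C
clock 2: out=0, reg = 0xCEB06
clock 3: out=0, reg = 0x67583
clock 4: out=1, reg = 0x33AC1
clock 5: out=1, reg = 0x99D60
clock 6: out=0, reg = 0xCCEB0
clock 7: out=0, reg = 0xE6758
clock 8: out=0, reg = 0xF33AC

11000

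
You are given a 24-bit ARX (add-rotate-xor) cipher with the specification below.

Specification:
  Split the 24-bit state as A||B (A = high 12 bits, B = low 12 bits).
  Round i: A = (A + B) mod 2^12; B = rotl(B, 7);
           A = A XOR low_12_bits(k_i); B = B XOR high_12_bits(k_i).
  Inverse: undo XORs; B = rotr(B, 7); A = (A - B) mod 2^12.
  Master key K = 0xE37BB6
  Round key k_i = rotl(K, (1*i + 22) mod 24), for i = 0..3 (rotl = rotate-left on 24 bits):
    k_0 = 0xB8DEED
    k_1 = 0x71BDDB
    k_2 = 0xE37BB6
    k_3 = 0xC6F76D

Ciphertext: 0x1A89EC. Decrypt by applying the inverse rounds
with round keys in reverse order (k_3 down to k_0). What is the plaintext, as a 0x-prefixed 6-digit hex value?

0x1E9E96

s_0 = ciphertext = 0x1A89EC
s_1 = InvRound(s_0, k_3) = 0x65A06B
s_2 = InvRound(s_1, k_2) = 0x250B9C
s_3 = InvRound(s_2, k_1) = 0xE920F9
s_4 = InvRound(s_3, k_0) = 0x1E9E96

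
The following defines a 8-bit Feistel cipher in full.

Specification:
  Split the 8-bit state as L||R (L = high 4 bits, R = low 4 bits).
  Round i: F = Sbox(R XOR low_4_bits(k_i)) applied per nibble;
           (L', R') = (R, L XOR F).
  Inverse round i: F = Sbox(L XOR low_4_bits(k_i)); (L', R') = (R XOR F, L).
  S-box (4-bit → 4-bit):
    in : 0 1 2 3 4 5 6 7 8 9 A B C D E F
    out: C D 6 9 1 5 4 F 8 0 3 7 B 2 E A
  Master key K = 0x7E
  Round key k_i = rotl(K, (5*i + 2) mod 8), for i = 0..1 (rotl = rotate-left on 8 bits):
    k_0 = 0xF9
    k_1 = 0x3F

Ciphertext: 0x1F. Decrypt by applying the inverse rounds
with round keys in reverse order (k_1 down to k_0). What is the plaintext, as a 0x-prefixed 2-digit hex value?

0x91

s_0 = ciphertext = 0x1F
s_1 = InvRound(s_0, k_1) = 0x11
s_2 = InvRound(s_1, k_0) = 0x91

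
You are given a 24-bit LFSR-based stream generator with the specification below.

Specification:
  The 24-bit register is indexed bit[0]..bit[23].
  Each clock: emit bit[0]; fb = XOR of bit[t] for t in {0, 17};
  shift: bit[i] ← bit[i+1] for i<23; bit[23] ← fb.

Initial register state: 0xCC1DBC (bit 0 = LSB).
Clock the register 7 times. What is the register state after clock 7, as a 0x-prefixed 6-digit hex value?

reg_0 = 0xCC1DBC
clock 1: out=0, reg = 0x660EDE
clock 2: out=0, reg = 0xB3076F
clock 3: out=1, reg = 0x5983B7
clock 4: out=1, reg = 0xACC1DB
clock 5: out=1, reg = 0xD660ED
clock 6: out=1, reg = 0x6B3076
clock 7: out=0, reg = 0xB5983B

0xB5983B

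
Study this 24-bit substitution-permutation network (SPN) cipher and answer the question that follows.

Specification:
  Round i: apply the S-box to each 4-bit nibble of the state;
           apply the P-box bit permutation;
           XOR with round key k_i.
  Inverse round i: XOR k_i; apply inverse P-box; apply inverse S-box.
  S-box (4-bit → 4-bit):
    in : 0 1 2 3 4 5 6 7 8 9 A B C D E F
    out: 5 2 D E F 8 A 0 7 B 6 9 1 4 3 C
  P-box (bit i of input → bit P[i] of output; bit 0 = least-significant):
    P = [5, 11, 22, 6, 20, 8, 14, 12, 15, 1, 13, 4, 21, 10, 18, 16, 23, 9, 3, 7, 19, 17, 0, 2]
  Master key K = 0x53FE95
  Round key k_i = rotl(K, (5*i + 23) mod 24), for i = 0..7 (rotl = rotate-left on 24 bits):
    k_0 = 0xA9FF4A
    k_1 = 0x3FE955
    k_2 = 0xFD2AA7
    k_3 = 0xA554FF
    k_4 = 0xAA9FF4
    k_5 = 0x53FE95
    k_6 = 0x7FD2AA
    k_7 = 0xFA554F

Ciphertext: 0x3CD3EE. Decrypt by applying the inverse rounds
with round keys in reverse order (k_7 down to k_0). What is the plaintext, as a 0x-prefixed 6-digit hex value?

s_0 = ciphertext = 0x3CD3EE
s_1 = InvRound(s_0, k_7) = 0xA9AC70
s_2 = InvRound(s_1, k_6) = 0x14A323
s_3 = InvRound(s_2, k_5) = 0x653638
s_4 = InvRound(s_3, k_4) = 0x92F013
s_5 = InvRound(s_4, k_3) = 0x6F40CB
s_6 = InvRound(s_5, k_2) = 0x687D09
s_7 = InvRound(s_6, k_1) = 0x6D3BBF
s_8 = InvRound(s_7, k_0) = 0xFBABD2

0xFBABD2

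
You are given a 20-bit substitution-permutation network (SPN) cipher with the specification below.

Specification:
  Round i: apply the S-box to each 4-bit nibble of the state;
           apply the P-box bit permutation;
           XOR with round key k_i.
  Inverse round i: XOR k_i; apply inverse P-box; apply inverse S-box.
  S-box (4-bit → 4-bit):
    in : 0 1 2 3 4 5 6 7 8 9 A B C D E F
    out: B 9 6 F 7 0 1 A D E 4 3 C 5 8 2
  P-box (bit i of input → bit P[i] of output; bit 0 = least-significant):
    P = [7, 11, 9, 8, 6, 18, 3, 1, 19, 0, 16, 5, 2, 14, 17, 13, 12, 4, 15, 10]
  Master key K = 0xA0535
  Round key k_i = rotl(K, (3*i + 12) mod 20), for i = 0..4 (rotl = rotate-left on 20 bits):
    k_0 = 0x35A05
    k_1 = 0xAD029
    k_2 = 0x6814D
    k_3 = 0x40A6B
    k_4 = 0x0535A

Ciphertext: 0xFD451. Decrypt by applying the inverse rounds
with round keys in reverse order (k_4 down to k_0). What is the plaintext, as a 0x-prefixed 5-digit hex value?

0x59552

s_0 = ciphertext = 0xFD451
s_1 = InvRound(s_0, k_4) = 0xCA49C
s_2 = InvRound(s_1, k_3) = 0x91014
s_3 = InvRound(s_2, k_2) = 0x4A44E
s_4 = InvRound(s_3, k_1) = 0x13005
s_5 = InvRound(s_4, k_0) = 0x59552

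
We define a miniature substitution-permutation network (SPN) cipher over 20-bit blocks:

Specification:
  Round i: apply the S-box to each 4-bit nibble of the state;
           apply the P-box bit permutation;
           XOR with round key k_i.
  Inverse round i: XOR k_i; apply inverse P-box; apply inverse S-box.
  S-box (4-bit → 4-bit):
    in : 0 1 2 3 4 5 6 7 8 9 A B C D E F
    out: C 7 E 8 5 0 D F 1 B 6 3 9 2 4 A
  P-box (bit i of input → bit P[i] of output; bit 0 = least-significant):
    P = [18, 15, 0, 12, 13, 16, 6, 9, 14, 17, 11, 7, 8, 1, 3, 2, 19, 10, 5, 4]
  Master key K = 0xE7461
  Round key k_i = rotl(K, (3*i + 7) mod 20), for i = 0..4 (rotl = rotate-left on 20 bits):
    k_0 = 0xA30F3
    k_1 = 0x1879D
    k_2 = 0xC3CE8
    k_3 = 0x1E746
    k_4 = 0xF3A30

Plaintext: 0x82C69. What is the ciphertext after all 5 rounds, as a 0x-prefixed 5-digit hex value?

s_0 = plaintext = 0x82C69
s_1 = Round(s_0, k_0) = 0x6C23D
s_2 = Round(s_1, k_1) = 0xB0C29
s_3 = Round(s_2, k_2) = 0x1EA24
s_4 = Round(s_3, k_3) = 0xEE92F
s_5 = Round(s_4, k_4) = 0xCE8D8

0xCE8D8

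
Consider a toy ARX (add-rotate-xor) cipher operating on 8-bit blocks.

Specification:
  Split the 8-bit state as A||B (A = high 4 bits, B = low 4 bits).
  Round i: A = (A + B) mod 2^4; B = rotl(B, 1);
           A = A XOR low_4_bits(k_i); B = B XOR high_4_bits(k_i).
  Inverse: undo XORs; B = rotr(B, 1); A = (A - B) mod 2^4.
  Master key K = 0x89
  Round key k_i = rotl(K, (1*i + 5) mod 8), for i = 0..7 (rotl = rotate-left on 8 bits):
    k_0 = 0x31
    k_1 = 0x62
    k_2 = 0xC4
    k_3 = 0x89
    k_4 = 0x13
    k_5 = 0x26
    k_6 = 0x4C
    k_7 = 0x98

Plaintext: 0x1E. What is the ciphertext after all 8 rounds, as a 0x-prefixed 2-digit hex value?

0xDE

s_0 = plaintext = 0x1E
s_1 = Round(s_0, k_0) = 0xEE
s_2 = Round(s_1, k_1) = 0xEB
s_3 = Round(s_2, k_2) = 0xDB
s_4 = Round(s_3, k_3) = 0x1F
s_5 = Round(s_4, k_4) = 0x3E
s_6 = Round(s_5, k_5) = 0x7F
s_7 = Round(s_6, k_6) = 0xAB
s_8 = Round(s_7, k_7) = 0xDE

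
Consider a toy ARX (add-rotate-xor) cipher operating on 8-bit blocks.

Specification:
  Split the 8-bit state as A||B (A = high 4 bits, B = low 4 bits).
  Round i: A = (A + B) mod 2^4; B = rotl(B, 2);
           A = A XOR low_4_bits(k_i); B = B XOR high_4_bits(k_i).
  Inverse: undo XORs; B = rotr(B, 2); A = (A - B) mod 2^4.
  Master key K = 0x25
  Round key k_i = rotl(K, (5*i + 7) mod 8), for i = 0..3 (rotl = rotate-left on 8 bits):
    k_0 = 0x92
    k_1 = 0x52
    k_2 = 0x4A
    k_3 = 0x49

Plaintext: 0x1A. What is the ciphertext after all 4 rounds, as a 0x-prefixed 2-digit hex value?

0x6C

s_0 = plaintext = 0x1A
s_1 = Round(s_0, k_0) = 0x93
s_2 = Round(s_1, k_1) = 0xE9
s_3 = Round(s_2, k_2) = 0xD2
s_4 = Round(s_3, k_3) = 0x6C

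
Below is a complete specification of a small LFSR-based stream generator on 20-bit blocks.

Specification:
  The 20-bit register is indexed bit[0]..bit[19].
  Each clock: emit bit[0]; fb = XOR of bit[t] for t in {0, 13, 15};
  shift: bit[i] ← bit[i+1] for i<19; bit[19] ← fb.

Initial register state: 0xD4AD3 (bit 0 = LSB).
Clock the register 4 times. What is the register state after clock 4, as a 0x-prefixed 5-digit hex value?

reg_0 = 0xD4AD3
clock 1: out=1, reg = 0xEA569
clock 2: out=1, reg = 0xF52B4
clock 3: out=0, reg = 0x7A95A
clock 4: out=0, reg = 0x3D4AD

0x3D4AD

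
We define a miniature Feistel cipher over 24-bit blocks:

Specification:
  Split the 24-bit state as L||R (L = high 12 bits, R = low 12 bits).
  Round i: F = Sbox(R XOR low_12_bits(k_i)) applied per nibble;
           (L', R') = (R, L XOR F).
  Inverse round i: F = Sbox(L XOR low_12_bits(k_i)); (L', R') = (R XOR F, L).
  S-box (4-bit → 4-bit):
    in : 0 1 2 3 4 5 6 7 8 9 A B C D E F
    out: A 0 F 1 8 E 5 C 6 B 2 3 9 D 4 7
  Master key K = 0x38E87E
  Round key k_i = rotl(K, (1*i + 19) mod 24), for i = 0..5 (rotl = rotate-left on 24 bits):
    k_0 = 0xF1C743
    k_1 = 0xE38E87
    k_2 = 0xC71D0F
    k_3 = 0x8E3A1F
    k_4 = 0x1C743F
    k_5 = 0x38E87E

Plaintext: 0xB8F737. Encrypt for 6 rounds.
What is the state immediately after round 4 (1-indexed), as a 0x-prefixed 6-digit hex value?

0xC68561

s_0 = plaintext = 0xB8F737
s_1 = Round(s_0, k_0) = 0x737147
s_2 = Round(s_1, k_1) = 0x1470AD
s_3 = Round(s_2, k_2) = 0x0ADC68
s_4 = Round(s_3, k_3) = 0xC68561
s_5 = Round(s_4, k_4) = 0x561C8C
s_6 = Round(s_5, k_5) = 0xC8CD1E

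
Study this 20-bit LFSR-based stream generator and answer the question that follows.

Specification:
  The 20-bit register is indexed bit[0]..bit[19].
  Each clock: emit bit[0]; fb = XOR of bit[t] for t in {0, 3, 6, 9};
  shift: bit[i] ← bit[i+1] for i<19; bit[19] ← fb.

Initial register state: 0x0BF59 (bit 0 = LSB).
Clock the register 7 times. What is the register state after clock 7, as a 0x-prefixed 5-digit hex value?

0x2017E

reg_0 = 0x0BF59
clock 1: out=1, reg = 0x05FAC
clock 2: out=0, reg = 0x02FD6
clock 3: out=0, reg = 0x017EB
clock 4: out=1, reg = 0x00BF5
clock 5: out=1, reg = 0x805FA
clock 6: out=0, reg = 0x402FD
clock 7: out=1, reg = 0x2017E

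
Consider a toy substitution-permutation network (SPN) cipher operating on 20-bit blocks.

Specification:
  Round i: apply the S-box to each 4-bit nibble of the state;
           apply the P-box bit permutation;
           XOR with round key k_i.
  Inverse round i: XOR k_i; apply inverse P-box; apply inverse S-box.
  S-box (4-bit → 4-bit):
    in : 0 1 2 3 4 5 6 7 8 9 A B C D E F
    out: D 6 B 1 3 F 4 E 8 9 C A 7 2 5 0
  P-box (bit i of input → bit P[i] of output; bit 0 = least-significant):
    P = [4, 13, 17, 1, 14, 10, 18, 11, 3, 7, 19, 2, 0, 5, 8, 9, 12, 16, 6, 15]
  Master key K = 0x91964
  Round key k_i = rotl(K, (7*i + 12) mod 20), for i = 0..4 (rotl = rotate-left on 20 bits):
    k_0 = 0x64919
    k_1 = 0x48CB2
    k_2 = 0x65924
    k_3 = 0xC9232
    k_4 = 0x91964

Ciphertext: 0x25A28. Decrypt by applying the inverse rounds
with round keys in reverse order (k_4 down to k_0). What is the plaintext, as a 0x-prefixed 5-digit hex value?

s_0 = ciphertext = 0x25A28
s_1 = InvRound(s_0, k_4) = 0x1A036
s_2 = InvRound(s_1, k_3) = 0x48A6D
s_3 = InvRound(s_2, k_2) = 0x00336
s_4 = InvRound(s_3, k_1) = 0x8AB7F
s_5 = InvRound(s_4, k_0) = 0xABAE7

0xABAE7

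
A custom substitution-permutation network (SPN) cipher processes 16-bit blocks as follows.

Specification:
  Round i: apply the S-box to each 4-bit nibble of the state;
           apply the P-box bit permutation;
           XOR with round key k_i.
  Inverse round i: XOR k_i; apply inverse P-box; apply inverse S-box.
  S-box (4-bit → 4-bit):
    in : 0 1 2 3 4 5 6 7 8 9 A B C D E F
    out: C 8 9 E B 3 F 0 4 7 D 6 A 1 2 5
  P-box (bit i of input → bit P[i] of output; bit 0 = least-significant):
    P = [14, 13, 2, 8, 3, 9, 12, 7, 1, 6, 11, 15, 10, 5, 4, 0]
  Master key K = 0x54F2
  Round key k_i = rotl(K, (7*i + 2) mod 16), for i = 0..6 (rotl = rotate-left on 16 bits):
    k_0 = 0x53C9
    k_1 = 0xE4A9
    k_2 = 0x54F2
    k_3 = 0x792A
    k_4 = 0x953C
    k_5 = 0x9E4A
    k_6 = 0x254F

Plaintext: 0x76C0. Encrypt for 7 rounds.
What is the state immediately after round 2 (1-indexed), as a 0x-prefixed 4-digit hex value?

0xB82D

s_0 = plaintext = 0x76C0
s_1 = Round(s_0, k_0) = 0xD80F
s_2 = Round(s_1, k_1) = 0xB82D
s_3 = Round(s_2, k_2) = 0x1C4A
s_4 = Round(s_3, k_3) = 0xBAE7
s_5 = Round(s_4, k_4) = 0x1F0E
s_6 = Round(s_5, k_5) = 0xA6C9
s_7 = Round(s_6, k_6) = 0xCB98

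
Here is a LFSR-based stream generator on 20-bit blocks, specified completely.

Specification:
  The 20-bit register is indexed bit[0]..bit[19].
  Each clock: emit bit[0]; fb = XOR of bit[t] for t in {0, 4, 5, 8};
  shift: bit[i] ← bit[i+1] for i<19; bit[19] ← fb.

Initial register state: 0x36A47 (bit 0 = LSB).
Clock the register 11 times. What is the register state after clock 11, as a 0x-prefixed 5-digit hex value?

0x9B66D

reg_0 = 0x36A47
clock 1: out=1, reg = 0x9B523
clock 2: out=1, reg = 0xCDA91
clock 3: out=1, reg = 0x66D48
clock 4: out=0, reg = 0xB36A4
clock 5: out=0, reg = 0xD9B52
clock 6: out=0, reg = 0x6CDA9
clock 7: out=1, reg = 0xB66D4
clock 8: out=0, reg = 0xDB36A
clock 9: out=0, reg = 0x6D9B5
clock 10: out=1, reg = 0x36CDA
clock 11: out=0, reg = 0x9B66D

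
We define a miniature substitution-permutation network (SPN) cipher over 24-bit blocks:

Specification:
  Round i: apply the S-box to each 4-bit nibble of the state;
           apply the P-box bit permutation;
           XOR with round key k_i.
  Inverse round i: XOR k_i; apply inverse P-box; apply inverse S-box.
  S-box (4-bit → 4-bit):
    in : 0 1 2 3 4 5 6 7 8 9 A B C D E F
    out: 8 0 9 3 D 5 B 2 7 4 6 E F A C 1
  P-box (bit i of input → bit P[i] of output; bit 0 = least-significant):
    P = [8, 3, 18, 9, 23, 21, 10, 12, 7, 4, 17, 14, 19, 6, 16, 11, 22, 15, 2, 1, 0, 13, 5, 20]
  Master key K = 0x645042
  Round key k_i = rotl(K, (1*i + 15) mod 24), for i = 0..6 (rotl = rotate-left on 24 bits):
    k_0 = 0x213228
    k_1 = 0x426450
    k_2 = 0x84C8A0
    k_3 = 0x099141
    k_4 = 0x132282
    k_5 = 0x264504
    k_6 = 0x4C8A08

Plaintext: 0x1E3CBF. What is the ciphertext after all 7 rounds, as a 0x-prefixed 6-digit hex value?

0x2B73D8

s_0 = plaintext = 0x1E3CBF
s_1 = Round(s_0, k_0) = 0x0B67FE
s_2 = Round(s_1, k_1) = 0xDEEE06
s_3 = Round(s_2, k_2) = 0x97B3AE
s_4 = Round(s_3, k_3) = 0x2C1FB1
s_5 = Round(s_4, k_4) = 0x63B605
s_6 = Round(s_5, k_5) = 0x73BCD5
s_7 = Round(s_6, k_6) = 0x2B73D8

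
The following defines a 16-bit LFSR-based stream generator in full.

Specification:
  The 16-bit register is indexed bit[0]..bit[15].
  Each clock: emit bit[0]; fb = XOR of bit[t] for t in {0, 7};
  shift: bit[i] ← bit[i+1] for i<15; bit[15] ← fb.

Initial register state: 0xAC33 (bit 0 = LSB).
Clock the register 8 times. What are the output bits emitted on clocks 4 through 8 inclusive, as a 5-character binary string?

reg_0 = 0xAC33
clock 1: out=1, reg = 0xD619
clock 2: out=1, reg = 0xEB0C
clock 3: out=0, reg = 0x7586
clock 4: out=0, reg = 0xBAC3
clock 5: out=1, reg = 0x5D61
clock 6: out=1, reg = 0xAEB0
clock 7: out=0, reg = 0xD758
clock 8: out=0, reg = 0x6BAC

01100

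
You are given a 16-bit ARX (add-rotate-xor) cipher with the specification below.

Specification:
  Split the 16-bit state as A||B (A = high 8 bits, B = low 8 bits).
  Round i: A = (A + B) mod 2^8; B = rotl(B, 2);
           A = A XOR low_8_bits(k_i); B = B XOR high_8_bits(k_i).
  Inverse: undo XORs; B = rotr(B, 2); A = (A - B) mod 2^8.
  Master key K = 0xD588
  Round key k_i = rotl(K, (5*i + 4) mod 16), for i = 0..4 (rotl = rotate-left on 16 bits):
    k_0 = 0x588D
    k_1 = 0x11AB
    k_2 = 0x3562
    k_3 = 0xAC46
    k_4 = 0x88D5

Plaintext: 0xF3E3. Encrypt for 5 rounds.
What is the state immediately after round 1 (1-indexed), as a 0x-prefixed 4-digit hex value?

s_0 = plaintext = 0xF3E3
s_1 = Round(s_0, k_0) = 0x5BD7
s_2 = Round(s_1, k_1) = 0x994E
s_3 = Round(s_2, k_2) = 0x850C
s_4 = Round(s_3, k_3) = 0xD79C
s_5 = Round(s_4, k_4) = 0xA6FA

0x5BD7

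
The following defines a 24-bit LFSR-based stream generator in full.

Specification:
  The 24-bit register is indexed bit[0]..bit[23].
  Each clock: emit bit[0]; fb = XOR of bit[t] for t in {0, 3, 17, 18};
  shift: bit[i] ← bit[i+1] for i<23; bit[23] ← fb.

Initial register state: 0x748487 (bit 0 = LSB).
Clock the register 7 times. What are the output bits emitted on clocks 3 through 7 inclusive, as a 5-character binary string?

10000

reg_0 = 0x748487
clock 1: out=1, reg = 0x3A4243
clock 2: out=1, reg = 0x1D2121
clock 3: out=1, reg = 0x0E9090
clock 4: out=0, reg = 0x074848
clock 5: out=0, reg = 0x83A424
clock 6: out=0, reg = 0xC1D212
clock 7: out=0, reg = 0x60E909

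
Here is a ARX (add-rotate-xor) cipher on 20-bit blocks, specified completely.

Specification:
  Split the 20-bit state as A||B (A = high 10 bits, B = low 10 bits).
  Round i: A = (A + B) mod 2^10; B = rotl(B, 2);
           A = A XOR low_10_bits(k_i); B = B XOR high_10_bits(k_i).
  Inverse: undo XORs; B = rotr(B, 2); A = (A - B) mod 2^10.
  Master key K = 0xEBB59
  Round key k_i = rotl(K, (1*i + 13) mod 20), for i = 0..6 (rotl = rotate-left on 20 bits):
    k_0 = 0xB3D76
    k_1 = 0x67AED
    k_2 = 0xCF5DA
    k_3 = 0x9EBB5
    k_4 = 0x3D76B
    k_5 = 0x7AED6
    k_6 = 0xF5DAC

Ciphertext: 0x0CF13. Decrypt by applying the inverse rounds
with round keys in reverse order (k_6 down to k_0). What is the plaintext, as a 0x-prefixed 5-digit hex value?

0x18C9F

s_0 = ciphertext = 0x0CF13
s_1 = InvRound(s_0, k_6) = 0x5B831
s_2 = InvRound(s_1, k_5) = 0x50A76
s_3 = InvRound(s_2, k_4) = 0xA27A0
s_4 = InvRound(s_3, k_3) = 0xB1A76
s_5 = InvRound(s_4, k_2) = 0xF2B52
s_6 = InvRound(s_5, k_1) = 0x1D0B3
s_7 = InvRound(s_6, k_0) = 0x18C9F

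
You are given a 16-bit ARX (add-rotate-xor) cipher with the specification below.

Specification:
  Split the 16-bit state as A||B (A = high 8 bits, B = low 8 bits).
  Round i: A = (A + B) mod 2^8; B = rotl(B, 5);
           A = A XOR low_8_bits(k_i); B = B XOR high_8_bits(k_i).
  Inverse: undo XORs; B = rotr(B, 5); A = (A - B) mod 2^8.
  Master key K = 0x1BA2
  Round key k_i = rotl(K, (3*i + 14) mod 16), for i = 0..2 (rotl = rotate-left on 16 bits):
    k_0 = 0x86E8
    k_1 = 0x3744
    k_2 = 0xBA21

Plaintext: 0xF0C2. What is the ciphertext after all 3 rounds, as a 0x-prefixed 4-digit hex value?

0x4927

s_0 = plaintext = 0xF0C2
s_1 = Round(s_0, k_0) = 0x5ADE
s_2 = Round(s_1, k_1) = 0x7CEC
s_3 = Round(s_2, k_2) = 0x4927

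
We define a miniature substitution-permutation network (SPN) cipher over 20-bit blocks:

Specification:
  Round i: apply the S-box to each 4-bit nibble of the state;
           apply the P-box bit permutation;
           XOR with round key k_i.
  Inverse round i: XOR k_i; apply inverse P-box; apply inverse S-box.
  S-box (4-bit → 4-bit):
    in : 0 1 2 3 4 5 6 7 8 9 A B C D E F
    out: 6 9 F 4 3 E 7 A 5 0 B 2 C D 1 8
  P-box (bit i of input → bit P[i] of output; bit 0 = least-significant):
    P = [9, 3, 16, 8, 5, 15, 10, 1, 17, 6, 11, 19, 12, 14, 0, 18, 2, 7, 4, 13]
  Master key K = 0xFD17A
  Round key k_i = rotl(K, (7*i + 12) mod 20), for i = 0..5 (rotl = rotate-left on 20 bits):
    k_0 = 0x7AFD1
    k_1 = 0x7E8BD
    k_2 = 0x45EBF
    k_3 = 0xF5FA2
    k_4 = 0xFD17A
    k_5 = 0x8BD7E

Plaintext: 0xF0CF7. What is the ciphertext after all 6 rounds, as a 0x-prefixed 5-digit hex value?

0x41FDB

s_0 = plaintext = 0xF0CF7
s_1 = Round(s_0, k_0) = 0xFC6DA
s_2 = Round(s_1, k_1) = 0x1C7D6
s_3 = Round(s_2, k_2) = 0x978D0
s_4 = Round(s_3, k_3) = 0x81388
s_5 = Round(s_4, k_4) = 0xACF4E
s_6 = Round(s_5, k_5) = 0x41FDB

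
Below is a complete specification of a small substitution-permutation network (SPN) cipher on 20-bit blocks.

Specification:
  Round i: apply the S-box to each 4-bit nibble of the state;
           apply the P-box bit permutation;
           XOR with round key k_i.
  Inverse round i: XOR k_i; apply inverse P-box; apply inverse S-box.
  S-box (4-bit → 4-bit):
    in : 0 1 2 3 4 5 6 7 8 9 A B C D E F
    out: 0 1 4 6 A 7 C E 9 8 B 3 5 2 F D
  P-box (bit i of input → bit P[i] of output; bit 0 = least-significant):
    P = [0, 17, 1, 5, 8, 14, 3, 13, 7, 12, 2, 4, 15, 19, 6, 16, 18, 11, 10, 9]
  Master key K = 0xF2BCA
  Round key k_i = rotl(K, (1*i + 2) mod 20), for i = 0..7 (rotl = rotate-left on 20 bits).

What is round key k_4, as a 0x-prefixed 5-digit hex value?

0xAF2BC

K = 0xF2BCA
k_0 = rotl(K, (1*0+2) mod 20) = rotl(K, 2) = 0xCAF2B
k_1 = rotl(K, (1*1+2) mod 20) = rotl(K, 3) = 0x95E57
k_2 = rotl(K, (1*2+2) mod 20) = rotl(K, 4) = 0x2BCAF
k_3 = rotl(K, (1*3+2) mod 20) = rotl(K, 5) = 0x5795E
k_4 = rotl(K, (1*4+2) mod 20) = rotl(K, 6) = 0xAF2BC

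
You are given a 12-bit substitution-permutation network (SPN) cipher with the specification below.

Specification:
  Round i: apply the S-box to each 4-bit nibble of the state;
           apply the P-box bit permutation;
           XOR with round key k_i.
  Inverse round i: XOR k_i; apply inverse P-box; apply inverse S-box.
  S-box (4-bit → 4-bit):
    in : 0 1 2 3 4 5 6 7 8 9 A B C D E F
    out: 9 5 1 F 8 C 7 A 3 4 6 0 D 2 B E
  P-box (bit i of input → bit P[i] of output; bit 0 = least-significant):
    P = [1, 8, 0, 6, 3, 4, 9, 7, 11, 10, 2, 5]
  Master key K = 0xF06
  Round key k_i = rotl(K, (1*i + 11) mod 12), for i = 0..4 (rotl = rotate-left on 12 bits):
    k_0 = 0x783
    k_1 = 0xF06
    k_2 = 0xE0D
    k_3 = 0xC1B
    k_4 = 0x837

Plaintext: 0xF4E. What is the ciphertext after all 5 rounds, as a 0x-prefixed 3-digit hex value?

0x828

s_0 = plaintext = 0xF4E
s_1 = Round(s_0, k_0) = 0x265
s_2 = Round(s_1, k_1) = 0x55F
s_3 = Round(s_2, k_2) = 0xDE8
s_4 = Round(s_3, k_3) = 0x981
s_5 = Round(s_4, k_4) = 0x828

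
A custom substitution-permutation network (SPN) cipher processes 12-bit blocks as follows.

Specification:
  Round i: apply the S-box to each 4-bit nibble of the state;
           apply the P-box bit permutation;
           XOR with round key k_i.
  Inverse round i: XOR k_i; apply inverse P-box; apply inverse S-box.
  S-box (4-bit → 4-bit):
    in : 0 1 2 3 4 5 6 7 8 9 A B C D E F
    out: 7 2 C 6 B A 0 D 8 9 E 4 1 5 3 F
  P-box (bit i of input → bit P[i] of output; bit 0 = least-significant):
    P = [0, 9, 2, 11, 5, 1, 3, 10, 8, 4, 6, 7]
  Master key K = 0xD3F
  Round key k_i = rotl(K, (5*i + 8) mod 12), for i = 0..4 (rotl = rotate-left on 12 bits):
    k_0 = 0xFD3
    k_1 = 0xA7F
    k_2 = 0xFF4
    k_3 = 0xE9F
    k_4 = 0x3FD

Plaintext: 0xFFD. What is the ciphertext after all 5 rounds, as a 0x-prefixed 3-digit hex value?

0x2FC

s_0 = plaintext = 0xFFD
s_1 = Round(s_0, k_0) = 0xA2C
s_2 = Round(s_1, k_1) = 0xEA6
s_3 = Round(s_2, k_2) = 0xAEE
s_4 = Round(s_3, k_3) = 0xC6C
s_5 = Round(s_4, k_4) = 0x2FC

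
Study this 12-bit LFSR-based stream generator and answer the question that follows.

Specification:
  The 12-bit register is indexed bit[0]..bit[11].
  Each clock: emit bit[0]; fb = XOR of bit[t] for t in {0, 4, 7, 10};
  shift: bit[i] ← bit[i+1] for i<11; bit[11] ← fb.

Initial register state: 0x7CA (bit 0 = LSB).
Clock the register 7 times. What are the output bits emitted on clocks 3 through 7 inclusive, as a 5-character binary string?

01001

reg_0 = 0x7CA
clock 1: out=0, reg = 0x3E5
clock 2: out=1, reg = 0x1F2
clock 3: out=0, reg = 0x0F9
clock 4: out=1, reg = 0x87C
clock 5: out=0, reg = 0xC3E
clock 6: out=0, reg = 0x61F
clock 7: out=1, reg = 0xB0F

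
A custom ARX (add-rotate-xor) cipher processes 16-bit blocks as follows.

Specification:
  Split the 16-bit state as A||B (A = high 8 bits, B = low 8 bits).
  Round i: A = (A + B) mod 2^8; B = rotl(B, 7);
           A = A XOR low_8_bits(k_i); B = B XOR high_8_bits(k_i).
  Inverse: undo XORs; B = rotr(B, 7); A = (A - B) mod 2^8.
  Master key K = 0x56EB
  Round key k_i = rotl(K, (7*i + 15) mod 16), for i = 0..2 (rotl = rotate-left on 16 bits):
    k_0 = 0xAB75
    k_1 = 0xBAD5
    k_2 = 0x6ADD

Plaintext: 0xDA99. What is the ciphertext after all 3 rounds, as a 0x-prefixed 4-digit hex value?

s_0 = plaintext = 0xDA99
s_1 = Round(s_0, k_0) = 0x0667
s_2 = Round(s_1, k_1) = 0xB809
s_3 = Round(s_2, k_2) = 0x1CEE

0x1CEE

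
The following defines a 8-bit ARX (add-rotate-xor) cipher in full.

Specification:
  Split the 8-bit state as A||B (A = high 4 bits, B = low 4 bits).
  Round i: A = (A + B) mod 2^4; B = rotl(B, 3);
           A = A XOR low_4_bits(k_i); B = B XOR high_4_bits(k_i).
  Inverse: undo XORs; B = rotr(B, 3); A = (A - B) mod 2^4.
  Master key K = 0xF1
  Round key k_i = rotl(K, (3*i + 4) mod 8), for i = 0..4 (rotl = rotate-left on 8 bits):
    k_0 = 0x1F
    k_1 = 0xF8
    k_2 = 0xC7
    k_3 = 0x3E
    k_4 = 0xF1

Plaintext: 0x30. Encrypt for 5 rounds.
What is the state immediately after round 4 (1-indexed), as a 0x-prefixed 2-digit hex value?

0xC8

s_0 = plaintext = 0x30
s_1 = Round(s_0, k_0) = 0xC1
s_2 = Round(s_1, k_1) = 0x57
s_3 = Round(s_2, k_2) = 0xB7
s_4 = Round(s_3, k_3) = 0xC8
s_5 = Round(s_4, k_4) = 0x5B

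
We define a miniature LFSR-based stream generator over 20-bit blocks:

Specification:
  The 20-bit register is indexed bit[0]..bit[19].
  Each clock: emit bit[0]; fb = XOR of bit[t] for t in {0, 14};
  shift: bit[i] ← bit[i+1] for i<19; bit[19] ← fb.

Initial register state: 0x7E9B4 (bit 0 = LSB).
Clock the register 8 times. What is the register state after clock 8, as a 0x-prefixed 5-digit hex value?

reg_0 = 0x7E9B4
clock 1: out=0, reg = 0xBF4DA
clock 2: out=0, reg = 0xDFA6D
clock 3: out=1, reg = 0x6FD36
clock 4: out=0, reg = 0xB7E9B
clock 5: out=1, reg = 0x5BF4D
clock 6: out=1, reg = 0xADFA6
clock 7: out=0, reg = 0xD6FD3
clock 8: out=1, reg = 0x6B7E9

0x6B7E9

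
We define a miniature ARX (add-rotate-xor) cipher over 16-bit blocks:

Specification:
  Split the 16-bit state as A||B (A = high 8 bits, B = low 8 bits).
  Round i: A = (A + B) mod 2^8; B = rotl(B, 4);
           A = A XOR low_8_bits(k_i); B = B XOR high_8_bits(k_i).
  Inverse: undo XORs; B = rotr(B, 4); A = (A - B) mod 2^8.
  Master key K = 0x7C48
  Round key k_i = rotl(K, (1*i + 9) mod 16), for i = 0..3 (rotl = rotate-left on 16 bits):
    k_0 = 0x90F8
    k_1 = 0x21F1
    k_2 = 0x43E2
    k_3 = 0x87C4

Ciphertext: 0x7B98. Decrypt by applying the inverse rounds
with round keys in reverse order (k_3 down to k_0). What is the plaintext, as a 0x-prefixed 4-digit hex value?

s_0 = ciphertext = 0x7B98
s_1 = InvRound(s_0, k_3) = 0xCEF1
s_2 = InvRound(s_1, k_2) = 0x012B
s_3 = InvRound(s_2, k_1) = 0x50A0
s_4 = InvRound(s_3, k_0) = 0xA503

0xA503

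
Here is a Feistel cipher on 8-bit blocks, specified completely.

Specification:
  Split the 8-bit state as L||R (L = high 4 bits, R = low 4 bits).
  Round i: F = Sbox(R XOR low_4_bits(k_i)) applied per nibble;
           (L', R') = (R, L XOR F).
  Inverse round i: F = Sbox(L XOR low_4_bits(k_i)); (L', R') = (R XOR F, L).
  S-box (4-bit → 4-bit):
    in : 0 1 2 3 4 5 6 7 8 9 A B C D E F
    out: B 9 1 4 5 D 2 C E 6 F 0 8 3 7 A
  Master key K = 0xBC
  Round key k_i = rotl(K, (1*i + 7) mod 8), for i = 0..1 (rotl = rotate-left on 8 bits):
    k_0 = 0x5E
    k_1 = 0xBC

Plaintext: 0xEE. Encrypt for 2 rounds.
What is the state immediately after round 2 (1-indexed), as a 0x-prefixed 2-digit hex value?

0x58

s_0 = plaintext = 0xEE
s_1 = Round(s_0, k_0) = 0xE5
s_2 = Round(s_1, k_1) = 0x58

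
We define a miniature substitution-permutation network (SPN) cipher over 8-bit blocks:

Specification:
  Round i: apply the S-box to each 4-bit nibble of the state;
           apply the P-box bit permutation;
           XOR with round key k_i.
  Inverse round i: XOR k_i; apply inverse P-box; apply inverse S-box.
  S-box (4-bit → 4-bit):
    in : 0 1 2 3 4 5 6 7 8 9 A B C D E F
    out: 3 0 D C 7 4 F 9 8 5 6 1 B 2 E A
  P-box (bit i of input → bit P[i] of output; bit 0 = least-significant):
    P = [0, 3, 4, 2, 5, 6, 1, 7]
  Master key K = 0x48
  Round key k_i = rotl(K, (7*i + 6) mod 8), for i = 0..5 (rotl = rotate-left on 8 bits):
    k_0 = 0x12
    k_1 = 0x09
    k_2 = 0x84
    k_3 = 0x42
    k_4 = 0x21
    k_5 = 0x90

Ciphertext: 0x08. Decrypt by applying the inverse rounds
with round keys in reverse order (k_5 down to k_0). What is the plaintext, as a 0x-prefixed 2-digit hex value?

0x0E

s_0 = ciphertext = 0x08
s_1 = InvRound(s_0, k_5) = 0x8A
s_2 = InvRound(s_1, k_4) = 0x20
s_3 = InvRound(s_2, k_3) = 0x41
s_4 = InvRound(s_3, k_2) = 0xF7
s_5 = InvRound(s_4, k_1) = 0x6E
s_6 = InvRound(s_5, k_0) = 0x0E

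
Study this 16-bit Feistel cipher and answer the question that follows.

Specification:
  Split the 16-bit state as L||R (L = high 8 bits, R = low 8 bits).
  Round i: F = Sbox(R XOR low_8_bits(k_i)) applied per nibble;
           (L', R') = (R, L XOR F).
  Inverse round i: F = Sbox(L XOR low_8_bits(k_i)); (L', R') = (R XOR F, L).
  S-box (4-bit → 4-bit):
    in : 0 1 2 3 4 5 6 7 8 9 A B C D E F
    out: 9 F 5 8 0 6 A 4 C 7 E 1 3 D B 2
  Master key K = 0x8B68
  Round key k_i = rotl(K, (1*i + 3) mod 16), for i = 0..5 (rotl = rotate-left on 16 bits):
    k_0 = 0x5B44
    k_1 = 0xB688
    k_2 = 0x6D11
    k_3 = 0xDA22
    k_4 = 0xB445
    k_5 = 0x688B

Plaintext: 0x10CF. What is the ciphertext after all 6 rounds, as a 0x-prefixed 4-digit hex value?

s_0 = plaintext = 0x10CF
s_1 = Round(s_0, k_0) = 0xCFD1
s_2 = Round(s_1, k_1) = 0xD1A8
s_3 = Round(s_2, k_2) = 0xA8C6
s_4 = Round(s_3, k_3) = 0xC618
s_5 = Round(s_4, k_4) = 0x18AB
s_6 = Round(s_5, k_5) = 0xAB41

0xAB41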